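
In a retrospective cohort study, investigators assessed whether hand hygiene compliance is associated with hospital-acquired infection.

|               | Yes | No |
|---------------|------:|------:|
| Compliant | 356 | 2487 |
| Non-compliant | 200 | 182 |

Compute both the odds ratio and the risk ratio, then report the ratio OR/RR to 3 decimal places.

Cells: a = 356, b = 2487, c = 200, d = 182.
OR = (356·182)/(2487·200) = 64792/497400 = 0.13026
Risk in exposed = 356/2843 = 0.12522; risk in unexposed = 200/382 = 0.52356; RR = 0.23917
OR/RR = 0.13026 / 0.23917 = 0.54464
The outcome is not rare, so the OR lies further from 1 than the RR.

0.545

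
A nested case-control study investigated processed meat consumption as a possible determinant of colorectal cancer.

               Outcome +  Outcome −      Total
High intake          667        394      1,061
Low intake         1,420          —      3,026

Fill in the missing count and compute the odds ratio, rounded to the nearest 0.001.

1.915

The missing cell is in the unexposed row: 3026 − 1420 = 1606.
So a = 667, b = 394, c = 1420, d = 1606.
OR = (a·d)/(b·c) = (667 × 1606) / (394 × 1420) = 1071202 / 559480 = 1.91464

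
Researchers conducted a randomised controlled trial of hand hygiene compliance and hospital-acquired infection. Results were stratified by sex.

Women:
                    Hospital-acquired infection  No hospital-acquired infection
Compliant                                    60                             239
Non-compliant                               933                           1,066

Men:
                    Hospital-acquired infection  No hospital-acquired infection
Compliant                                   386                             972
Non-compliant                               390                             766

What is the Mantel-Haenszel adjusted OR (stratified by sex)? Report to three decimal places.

OR_MH = Σ(aᵢdᵢ/nᵢ) / Σ(bᵢcᵢ/nᵢ), where nᵢ is the stratum total.
Stratum 1 (Women): n = 2298; a·d/n = 60·1066/2298 = 27.8329; b·c/n = 239·933/2298 = 97.0352
Stratum 2 (Men): n = 2514; a·d/n = 386·766/2514 = 117.6118; b·c/n = 972·390/2514 = 150.7876
OR_MH = (27.8329 + 117.6118) / (97.0352 + 150.7876) = 145.4447 / 247.8228 = 0.58689

0.587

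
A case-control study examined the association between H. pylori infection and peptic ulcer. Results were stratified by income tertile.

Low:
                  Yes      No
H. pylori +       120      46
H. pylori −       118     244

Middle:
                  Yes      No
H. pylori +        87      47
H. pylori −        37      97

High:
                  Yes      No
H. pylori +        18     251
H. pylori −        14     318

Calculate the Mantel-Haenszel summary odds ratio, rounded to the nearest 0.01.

4.27

OR_MH = Σ(aᵢdᵢ/nᵢ) / Σ(bᵢcᵢ/nᵢ), where nᵢ is the stratum total.
Stratum 1 (Low): n = 528; a·d/n = 120·244/528 = 55.4545; b·c/n = 46·118/528 = 10.2803
Stratum 2 (Middle): n = 268; a·d/n = 87·97/268 = 31.4888; b·c/n = 47·37/268 = 6.4888
Stratum 3 (High): n = 601; a·d/n = 18·318/601 = 9.5241; b·c/n = 251·14/601 = 5.8469
OR_MH = (55.4545 + 31.4888 + 9.5241) / (10.2803 + 6.4888 + 5.8469) = 96.4675 / 22.6160 = 4.26545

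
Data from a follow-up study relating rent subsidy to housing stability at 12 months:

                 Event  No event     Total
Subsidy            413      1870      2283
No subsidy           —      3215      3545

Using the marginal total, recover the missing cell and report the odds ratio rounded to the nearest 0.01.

The missing cell is in the unexposed row: 3545 − 3215 = 330.
So a = 413, b = 1870, c = 330, d = 3215.
OR = (a·d)/(b·c) = (413 × 3215) / (1870 × 330) = 1327795 / 617100 = 2.15167

2.15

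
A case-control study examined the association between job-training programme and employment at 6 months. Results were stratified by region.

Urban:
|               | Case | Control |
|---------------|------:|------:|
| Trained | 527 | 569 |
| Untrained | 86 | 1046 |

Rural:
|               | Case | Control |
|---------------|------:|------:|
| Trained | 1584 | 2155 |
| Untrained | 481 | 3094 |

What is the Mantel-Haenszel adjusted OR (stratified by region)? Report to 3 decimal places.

OR_MH = Σ(aᵢdᵢ/nᵢ) / Σ(bᵢcᵢ/nᵢ), where nᵢ is the stratum total.
Stratum 1 (Urban): n = 2228; a·d/n = 527·1046/2228 = 247.4156; b·c/n = 569·86/2228 = 21.9632
Stratum 2 (Rural): n = 7314; a·d/n = 1584·3094/7314 = 670.0705; b·c/n = 2155·481/7314 = 141.7220
OR_MH = (247.4156 + 670.0705) / (21.9632 + 141.7220) = 917.4862 / 163.6852 = 5.60519

5.605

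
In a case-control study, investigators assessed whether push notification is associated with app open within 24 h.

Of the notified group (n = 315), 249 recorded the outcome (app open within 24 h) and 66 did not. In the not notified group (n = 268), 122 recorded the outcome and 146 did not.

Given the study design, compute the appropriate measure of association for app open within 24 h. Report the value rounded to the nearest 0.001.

From the description: a = 249, b = 66, c = 122, d = 146.
This is a case-control study: participants were sampled on outcome status, so risks in the source population cannot be estimated directly — relative risk is not valid here. The odds ratio is the appropriate measure.
OR = (a·d)/(b·c) = (249 × 146) / (66 × 122) = 36354 / 8052 = 4.51490

4.515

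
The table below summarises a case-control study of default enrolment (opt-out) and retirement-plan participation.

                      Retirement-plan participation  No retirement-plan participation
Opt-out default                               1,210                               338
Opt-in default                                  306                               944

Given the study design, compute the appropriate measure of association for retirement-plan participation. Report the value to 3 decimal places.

Cells: a = 1210, b = 338, c = 306, d = 944.
This is a case-control study: participants were sampled on outcome status, so risks in the source population cannot be estimated directly — relative risk is not valid here. The odds ratio is the appropriate measure.
OR = (a·d)/(b·c) = (1210 × 944) / (338 × 306) = 1142240 / 103428 = 11.04382

11.044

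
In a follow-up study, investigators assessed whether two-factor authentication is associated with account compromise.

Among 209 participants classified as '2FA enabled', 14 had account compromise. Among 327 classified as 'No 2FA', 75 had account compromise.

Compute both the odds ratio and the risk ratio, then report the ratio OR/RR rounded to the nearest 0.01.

0.83

From the description: a = 14, b = 195, c = 75, d = 252.
OR = (14·252)/(195·75) = 3528/14625 = 0.24123
Risk in exposed = 14/209 = 0.06699; risk in unexposed = 75/327 = 0.22936; RR = 0.29206
OR/RR = 0.24123 / 0.29206 = 0.82597
The outcome is not rare, so the OR lies further from 1 than the RR.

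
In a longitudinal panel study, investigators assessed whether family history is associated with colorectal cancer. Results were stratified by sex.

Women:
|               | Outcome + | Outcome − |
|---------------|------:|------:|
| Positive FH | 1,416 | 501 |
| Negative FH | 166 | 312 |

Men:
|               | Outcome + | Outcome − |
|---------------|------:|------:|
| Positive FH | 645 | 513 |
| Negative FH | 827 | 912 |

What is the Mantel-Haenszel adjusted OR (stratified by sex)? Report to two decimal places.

2.14

OR_MH = Σ(aᵢdᵢ/nᵢ) / Σ(bᵢcᵢ/nᵢ), where nᵢ is the stratum total.
Stratum 1 (Women): n = 2395; a·d/n = 1416·312/2395 = 184.4643; b·c/n = 501·166/2395 = 34.7248
Stratum 2 (Men): n = 2897; a·d/n = 645·912/2897 = 203.0514; b·c/n = 513·827/2897 = 146.4449
OR_MH = (184.4643 + 203.0514) / (34.7248 + 146.4449) = 387.5157 / 181.1698 = 2.13896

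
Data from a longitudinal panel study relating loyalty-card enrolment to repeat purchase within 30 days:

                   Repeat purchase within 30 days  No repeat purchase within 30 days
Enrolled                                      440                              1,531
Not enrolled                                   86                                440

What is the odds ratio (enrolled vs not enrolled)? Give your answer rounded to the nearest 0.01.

1.47

Cells: a = 440, b = 1531, c = 86, d = 440.
OR = (a·d)/(b·c) = (440 × 440) / (1531 × 86) = 193600 / 131666 = 1.47039
The odds of repeat purchase within 30 days are about 1.47 times as high in the enrolled group.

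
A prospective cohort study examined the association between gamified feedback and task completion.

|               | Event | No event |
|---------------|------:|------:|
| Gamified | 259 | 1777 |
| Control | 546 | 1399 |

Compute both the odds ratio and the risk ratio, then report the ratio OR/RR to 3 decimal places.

Cells: a = 259, b = 1777, c = 546, d = 1399.
OR = (259·1399)/(1777·546) = 362341/970242 = 0.37345
Risk in exposed = 259/2036 = 0.12721; risk in unexposed = 546/1945 = 0.28072; RR = 0.45316
OR/RR = 0.37345 / 0.45316 = 0.82412
The outcome is not rare, so the OR lies further from 1 than the RR.

0.824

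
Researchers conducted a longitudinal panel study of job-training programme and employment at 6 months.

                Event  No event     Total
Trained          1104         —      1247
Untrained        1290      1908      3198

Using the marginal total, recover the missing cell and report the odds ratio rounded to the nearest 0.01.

11.42

The missing cell is in the exposed row: 1247 − 1104 = 143.
So a = 1104, b = 143, c = 1290, d = 1908.
OR = (a·d)/(b·c) = (1104 × 1908) / (143 × 1290) = 2106432 / 184470 = 11.41883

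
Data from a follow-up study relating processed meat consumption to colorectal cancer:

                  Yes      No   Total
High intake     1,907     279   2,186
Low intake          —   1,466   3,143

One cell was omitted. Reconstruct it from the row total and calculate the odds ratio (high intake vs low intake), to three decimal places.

The missing cell is in the unexposed row: 3143 − 1466 = 1677.
So a = 1907, b = 279, c = 1677, d = 1466.
OR = (a·d)/(b·c) = (1907 × 1466) / (279 × 1677) = 2795662 / 467883 = 5.97513

5.975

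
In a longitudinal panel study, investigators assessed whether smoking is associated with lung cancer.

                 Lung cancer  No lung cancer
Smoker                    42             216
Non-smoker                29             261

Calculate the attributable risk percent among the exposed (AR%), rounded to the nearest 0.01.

38.57

Cells: a = 42, b = 216, c = 29, d = 261.
Risk in exposed = 42/258 = 0.16279; risk in unexposed = 29/290 = 0.10000.
RR = 0.16279/0.10000 = 1.62791
AR% = (RR − 1)/RR × 100 = (1.62791 − 1)/1.62791 × 100 = 38.5714%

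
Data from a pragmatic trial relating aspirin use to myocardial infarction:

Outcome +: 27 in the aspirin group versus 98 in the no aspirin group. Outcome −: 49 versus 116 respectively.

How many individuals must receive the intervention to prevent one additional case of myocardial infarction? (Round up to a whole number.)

Risk in treated group = 27/76 = 0.35526; risk in control = 98/214 = 0.45794.
Absolute risk reduction = 0.45794 − 0.35526 = 0.10268
NNT = 1 / ARR = 1 / 0.10268 = 9.739 → round up → 10

10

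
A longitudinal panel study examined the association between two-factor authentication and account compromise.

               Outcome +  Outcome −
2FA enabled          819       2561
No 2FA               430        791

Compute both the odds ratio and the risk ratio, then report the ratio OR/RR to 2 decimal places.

Cells: a = 819, b = 2561, c = 430, d = 791.
OR = (819·791)/(2561·430) = 647829/1101230 = 0.58828
Risk in exposed = 819/3380 = 0.24231; risk in unexposed = 430/1221 = 0.35217; RR = 0.68804
OR/RR = 0.58828 / 0.68804 = 0.85500
The outcome is not rare, so the OR lies further from 1 than the RR.

0.86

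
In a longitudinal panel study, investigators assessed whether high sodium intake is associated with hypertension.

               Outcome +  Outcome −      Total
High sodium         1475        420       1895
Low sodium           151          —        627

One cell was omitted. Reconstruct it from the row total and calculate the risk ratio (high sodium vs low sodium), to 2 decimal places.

3.23

The missing cell is in the unexposed row: 627 − 151 = 476.
So a = 1475, b = 420, c = 151, d = 476.
RR = [a/(a+b)] / [c/(c+d)] = (1475/1895) / (151/627) = 0.77836/0.24083 = 3.23202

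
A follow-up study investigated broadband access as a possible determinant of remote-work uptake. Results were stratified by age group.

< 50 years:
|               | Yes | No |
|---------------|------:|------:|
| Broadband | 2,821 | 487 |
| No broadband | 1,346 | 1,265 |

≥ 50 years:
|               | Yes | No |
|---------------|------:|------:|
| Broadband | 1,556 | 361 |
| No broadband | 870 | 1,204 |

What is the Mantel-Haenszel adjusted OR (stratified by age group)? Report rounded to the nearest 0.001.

OR_MH = Σ(aᵢdᵢ/nᵢ) / Σ(bᵢcᵢ/nᵢ), where nᵢ is the stratum total.
Stratum 1 (< 50 years): n = 5919; a·d/n = 2821·1265/5919 = 602.9000; b·c/n = 487·1346/5919 = 110.7454
Stratum 2 (≥ 50 years): n = 3991; a·d/n = 1556·1204/3991 = 469.4122; b·c/n = 361·870/3991 = 78.6946
OR_MH = (602.9000 + 469.4122) / (110.7454 + 78.6946) = 1072.3122 / 189.4400 = 5.66043

5.660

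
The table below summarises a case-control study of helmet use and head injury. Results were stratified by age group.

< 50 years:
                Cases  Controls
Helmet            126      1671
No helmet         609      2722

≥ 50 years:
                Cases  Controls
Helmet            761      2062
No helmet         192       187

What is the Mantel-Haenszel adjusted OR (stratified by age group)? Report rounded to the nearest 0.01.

0.35

OR_MH = Σ(aᵢdᵢ/nᵢ) / Σ(bᵢcᵢ/nᵢ), where nᵢ is the stratum total.
Stratum 1 (< 50 years): n = 5128; a·d/n = 126·2722/5128 = 66.8822; b·c/n = 1671·609/5128 = 198.4475
Stratum 2 (≥ 50 years): n = 3202; a·d/n = 761·187/3202 = 44.4432; b·c/n = 2062·192/3202 = 123.6427
OR_MH = (66.8822 + 44.4432) / (198.4475 + 123.6427) = 111.3254 / 322.0903 = 0.34563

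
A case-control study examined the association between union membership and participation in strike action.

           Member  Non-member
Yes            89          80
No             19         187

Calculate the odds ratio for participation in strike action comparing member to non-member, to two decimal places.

Reading the table with exposure as columns: a = 89 (Member, case), b = 19 (Member, non-case), c = 80 (Non-member, case), d = 187.
OR = (a·d)/(b·c) = (89 × 187) / (19 × 80) = 16643 / 1520 = 10.94934
The odds of participation in strike action are about 10.95 times as high in the member group.

10.95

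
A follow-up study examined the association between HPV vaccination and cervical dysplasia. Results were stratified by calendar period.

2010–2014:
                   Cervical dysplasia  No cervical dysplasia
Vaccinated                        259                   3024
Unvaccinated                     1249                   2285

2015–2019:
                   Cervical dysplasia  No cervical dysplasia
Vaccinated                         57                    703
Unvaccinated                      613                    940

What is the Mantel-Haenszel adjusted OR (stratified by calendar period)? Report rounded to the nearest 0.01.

0.15

OR_MH = Σ(aᵢdᵢ/nᵢ) / Σ(bᵢcᵢ/nᵢ), where nᵢ is the stratum total.
Stratum 1 (2010–2014): n = 6817; a·d/n = 259·2285/6817 = 86.8146; b·c/n = 3024·1249/6817 = 554.0525
Stratum 2 (2015–2019): n = 2313; a·d/n = 57·940/2313 = 23.1647; b·c/n = 703·613/2313 = 186.3117
OR_MH = (86.8146 + 23.1647) / (554.0525 + 186.3117) = 109.9793 / 740.3642 = 0.14855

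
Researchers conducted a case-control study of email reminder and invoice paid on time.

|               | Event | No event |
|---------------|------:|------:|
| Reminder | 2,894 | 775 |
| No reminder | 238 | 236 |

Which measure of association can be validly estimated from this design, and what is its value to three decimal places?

Cells: a = 2894, b = 775, c = 238, d = 236.
This is a case-control study: participants were sampled on outcome status, so risks in the source population cannot be estimated directly — relative risk is not valid here. The odds ratio is the appropriate measure.
OR = (a·d)/(b·c) = (2894 × 236) / (775 × 238) = 682984 / 184450 = 3.70281

3.703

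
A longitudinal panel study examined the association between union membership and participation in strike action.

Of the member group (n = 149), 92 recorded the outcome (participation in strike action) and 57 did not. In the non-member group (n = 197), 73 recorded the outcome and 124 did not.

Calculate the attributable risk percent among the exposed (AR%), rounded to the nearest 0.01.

39.99

From the description: a = 92, b = 57, c = 73, d = 124.
Risk in exposed = 92/149 = 0.61745; risk in unexposed = 73/197 = 0.37056.
RR = 0.61745/0.37056 = 1.66627
AR% = (RR − 1)/RR × 100 = (1.66627 − 1)/1.66627 × 100 = 39.9857%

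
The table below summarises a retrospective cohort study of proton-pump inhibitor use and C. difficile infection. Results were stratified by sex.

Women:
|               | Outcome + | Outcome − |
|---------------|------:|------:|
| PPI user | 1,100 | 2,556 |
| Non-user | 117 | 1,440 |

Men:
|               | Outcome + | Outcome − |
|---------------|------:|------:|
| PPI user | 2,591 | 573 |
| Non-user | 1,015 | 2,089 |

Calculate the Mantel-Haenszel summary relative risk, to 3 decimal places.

RR_MH = Σ(aᵢ·n₀ᵢ/nᵢ) / Σ(cᵢ·n₁ᵢ/nᵢ), with n₁ᵢ = aᵢ+bᵢ (exposed), n₀ᵢ = cᵢ+dᵢ (unexposed), nᵢ = n₁ᵢ+n₀ᵢ.
Stratum 1 (Women): n₁ = 3656, n₀ = 1557, n = 5213; a·n₀/n = 1100·1557/5213 = 328.5440; c·n₁/n = 117·3656/5213 = 82.0549
Stratum 2 (Men): n₁ = 3164, n₀ = 3104, n = 6268; a·n₀/n = 2591·3104/6268 = 1283.0989; c·n₁/n = 1015·3164/6268 = 512.3580
RR_MH = (328.5440 + 1283.0989) / (82.0549 + 512.3580) = 1611.6429 / 594.4129 = 2.71132

2.711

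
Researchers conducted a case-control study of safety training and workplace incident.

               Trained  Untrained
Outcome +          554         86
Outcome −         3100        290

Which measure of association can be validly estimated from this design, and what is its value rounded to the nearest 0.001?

0.603

Reading the table with exposure as columns: a = 554 (Trained, case), b = 3100 (Trained, non-case), c = 86 (Untrained, case), d = 290.
This is a case-control study: participants were sampled on outcome status, so risks in the source population cannot be estimated directly — relative risk is not valid here. The odds ratio is the appropriate measure.
OR = (a·d)/(b·c) = (554 × 290) / (3100 × 86) = 160660 / 266600 = 0.60263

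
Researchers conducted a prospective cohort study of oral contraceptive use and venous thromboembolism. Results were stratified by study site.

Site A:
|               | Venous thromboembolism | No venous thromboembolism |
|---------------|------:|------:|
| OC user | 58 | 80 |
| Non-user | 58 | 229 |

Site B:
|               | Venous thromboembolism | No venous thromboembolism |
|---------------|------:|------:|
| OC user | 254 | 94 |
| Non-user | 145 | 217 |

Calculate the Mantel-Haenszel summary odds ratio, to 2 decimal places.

3.62

OR_MH = Σ(aᵢdᵢ/nᵢ) / Σ(bᵢcᵢ/nᵢ), where nᵢ is the stratum total.
Stratum 1 (Site A): n = 425; a·d/n = 58·229/425 = 31.2518; b·c/n = 80·58/425 = 10.9176
Stratum 2 (Site B): n = 710; a·d/n = 254·217/710 = 77.6310; b·c/n = 94·145/710 = 19.1972
OR_MH = (31.2518 + 77.6310) / (10.9176 + 19.1972) = 108.8828 / 30.1148 = 3.61559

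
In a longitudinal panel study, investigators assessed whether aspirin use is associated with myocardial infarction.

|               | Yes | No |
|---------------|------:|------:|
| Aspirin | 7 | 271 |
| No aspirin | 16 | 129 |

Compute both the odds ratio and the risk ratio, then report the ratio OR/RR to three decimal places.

Cells: a = 7, b = 271, c = 16, d = 129.
OR = (7·129)/(271·16) = 903/4336 = 0.20826
Risk in exposed = 7/278 = 0.02518; risk in unexposed = 16/145 = 0.11034; RR = 0.22819
OR/RR = 0.20826 / 0.22819 = 0.91264
The outcome is not rare, so the OR lies further from 1 than the RR.

0.913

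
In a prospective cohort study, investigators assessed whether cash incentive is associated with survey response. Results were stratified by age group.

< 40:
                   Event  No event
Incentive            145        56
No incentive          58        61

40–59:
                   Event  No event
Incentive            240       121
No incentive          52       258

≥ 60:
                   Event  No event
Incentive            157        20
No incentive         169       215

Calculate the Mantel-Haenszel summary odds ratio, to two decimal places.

OR_MH = Σ(aᵢdᵢ/nᵢ) / Σ(bᵢcᵢ/nᵢ), where nᵢ is the stratum total.
Stratum 1 (< 40): n = 320; a·d/n = 145·61/320 = 27.6406; b·c/n = 56·58/320 = 10.1500
Stratum 2 (40–59): n = 671; a·d/n = 240·258/671 = 92.2802; b·c/n = 121·52/671 = 9.3770
Stratum 3 (≥ 60): n = 561; a·d/n = 157·215/561 = 60.1693; b·c/n = 20·169/561 = 6.0250
OR_MH = (27.6406 + 92.2802 + 60.1693) / (10.1500 + 9.3770 + 6.0250) = 180.0901 / 25.5520 = 7.04798

7.05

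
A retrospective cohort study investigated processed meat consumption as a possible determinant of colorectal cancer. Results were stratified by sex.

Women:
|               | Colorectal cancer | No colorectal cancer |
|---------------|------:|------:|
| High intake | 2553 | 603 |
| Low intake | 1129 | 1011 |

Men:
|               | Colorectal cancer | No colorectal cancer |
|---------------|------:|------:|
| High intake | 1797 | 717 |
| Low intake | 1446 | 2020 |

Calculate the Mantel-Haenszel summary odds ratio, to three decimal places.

3.625

OR_MH = Σ(aᵢdᵢ/nᵢ) / Σ(bᵢcᵢ/nᵢ), where nᵢ is the stratum total.
Stratum 1 (Women): n = 5296; a·d/n = 2553·1011/5296 = 487.3646; b·c/n = 603·1129/5296 = 128.5474
Stratum 2 (Men): n = 5980; a·d/n = 1797·2020/5980 = 607.0134; b·c/n = 717·1446/5980 = 173.3749
OR_MH = (487.3646 + 607.0134) / (128.5474 + 173.3749) = 1094.3780 / 301.9223 = 3.62470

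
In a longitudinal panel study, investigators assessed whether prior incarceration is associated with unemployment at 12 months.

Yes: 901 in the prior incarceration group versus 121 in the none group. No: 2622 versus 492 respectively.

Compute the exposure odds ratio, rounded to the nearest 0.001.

1.397

From the description: a = 901, b = 2622, c = 121, d = 492.
OR = (a·d)/(b·c) = (901 × 492) / (2622 × 121) = 443292 / 317262 = 1.39724
The odds of unemployment at 12 months are about 1.40 times as high in the prior incarceration group.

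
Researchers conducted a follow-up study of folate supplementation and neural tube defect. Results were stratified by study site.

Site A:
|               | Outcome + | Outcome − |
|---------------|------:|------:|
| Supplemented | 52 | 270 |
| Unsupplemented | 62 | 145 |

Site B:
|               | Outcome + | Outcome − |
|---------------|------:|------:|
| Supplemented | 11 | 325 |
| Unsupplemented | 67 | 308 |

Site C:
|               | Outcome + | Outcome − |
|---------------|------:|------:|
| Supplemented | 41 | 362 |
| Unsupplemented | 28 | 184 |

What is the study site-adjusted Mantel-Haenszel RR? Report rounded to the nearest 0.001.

RR_MH = Σ(aᵢ·n₀ᵢ/nᵢ) / Σ(cᵢ·n₁ᵢ/nᵢ), with n₁ᵢ = aᵢ+bᵢ (exposed), n₀ᵢ = cᵢ+dᵢ (unexposed), nᵢ = n₁ᵢ+n₀ᵢ.
Stratum 1 (Site A): n₁ = 322, n₀ = 207, n = 529; a·n₀/n = 52·207/529 = 20.3478; c·n₁/n = 62·322/529 = 37.7391
Stratum 2 (Site B): n₁ = 336, n₀ = 375, n = 711; a·n₀/n = 11·375/711 = 5.8017; c·n₁/n = 67·336/711 = 31.6624
Stratum 3 (Site C): n₁ = 403, n₀ = 212, n = 615; a·n₀/n = 41·212/615 = 14.1333; c·n₁/n = 28·403/615 = 18.3480
RR_MH = (20.3478 + 5.8017 + 14.1333) / (37.7391 + 31.6624 + 18.3480) = 40.2828 / 87.7495 = 0.45907

0.459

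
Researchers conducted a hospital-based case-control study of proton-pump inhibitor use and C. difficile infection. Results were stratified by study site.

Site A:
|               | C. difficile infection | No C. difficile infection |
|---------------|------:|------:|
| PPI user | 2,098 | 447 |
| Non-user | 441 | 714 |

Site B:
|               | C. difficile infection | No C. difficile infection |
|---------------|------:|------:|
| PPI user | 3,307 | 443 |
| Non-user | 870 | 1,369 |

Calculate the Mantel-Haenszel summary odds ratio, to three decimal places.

9.868

OR_MH = Σ(aᵢdᵢ/nᵢ) / Σ(bᵢcᵢ/nᵢ), where nᵢ is the stratum total.
Stratum 1 (Site A): n = 3700; a·d/n = 2098·714/3700 = 404.8573; b·c/n = 447·441/3700 = 53.2776
Stratum 2 (Site B): n = 5989; a·d/n = 3307·1369/5989 = 755.9330; b·c/n = 443·870/5989 = 64.3530
OR_MH = (404.8573 + 755.9330) / (53.2776 + 64.3530) = 1160.7903 / 117.6305 = 9.86810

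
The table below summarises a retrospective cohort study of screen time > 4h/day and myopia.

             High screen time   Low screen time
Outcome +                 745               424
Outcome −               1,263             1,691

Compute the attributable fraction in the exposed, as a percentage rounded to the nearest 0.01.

Reading the table with exposure as columns: a = 745 (High screen time, case), b = 1263 (High screen time, non-case), c = 424 (Low screen time, case), d = 1691.
Risk in exposed = 745/2008 = 0.37102; risk in unexposed = 424/2115 = 0.20047.
RR = 0.37102/0.20047 = 1.85070
AR% = (RR − 1)/RR × 100 = (1.85070 − 1)/1.85070 × 100 = 45.9665%

45.97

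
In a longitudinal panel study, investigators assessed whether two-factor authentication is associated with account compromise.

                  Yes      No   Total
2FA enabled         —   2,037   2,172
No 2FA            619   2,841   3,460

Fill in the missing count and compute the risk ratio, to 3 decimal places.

0.347

The missing cell is in the exposed row: 2172 − 2037 = 135.
So a = 135, b = 2037, c = 619, d = 2841.
RR = [a/(a+b)] / [c/(c+d)] = (135/2172) / (619/3460) = 0.06215/0.17890 = 0.34742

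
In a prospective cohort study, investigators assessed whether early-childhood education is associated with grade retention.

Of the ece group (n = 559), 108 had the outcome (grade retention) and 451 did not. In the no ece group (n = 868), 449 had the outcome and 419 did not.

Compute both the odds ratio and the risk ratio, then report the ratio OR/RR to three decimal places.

0.598

From the description: a = 108, b = 451, c = 449, d = 419.
OR = (108·419)/(451·449) = 45252/202499 = 0.22347
Risk in exposed = 108/559 = 0.19320; risk in unexposed = 449/868 = 0.51728; RR = 0.37350
OR/RR = 0.22347 / 0.37350 = 0.59831
The outcome is not rare, so the OR lies further from 1 than the RR.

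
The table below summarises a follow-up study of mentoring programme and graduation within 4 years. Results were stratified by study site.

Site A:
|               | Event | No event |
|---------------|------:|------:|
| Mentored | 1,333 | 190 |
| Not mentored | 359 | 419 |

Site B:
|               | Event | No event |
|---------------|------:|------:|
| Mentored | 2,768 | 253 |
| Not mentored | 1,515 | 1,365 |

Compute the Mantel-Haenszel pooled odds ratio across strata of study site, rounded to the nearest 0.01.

9.33

OR_MH = Σ(aᵢdᵢ/nᵢ) / Σ(bᵢcᵢ/nᵢ), where nᵢ is the stratum total.
Stratum 1 (Site A): n = 2301; a·d/n = 1333·419/2301 = 242.7323; b·c/n = 190·359/2301 = 29.6436
Stratum 2 (Site B): n = 5901; a·d/n = 2768·1365/5901 = 640.2847; b·c/n = 253·1515/5901 = 64.9542
OR_MH = (242.7323 + 640.2847) / (29.6436 + 64.9542) = 883.0170 / 94.5979 = 9.33443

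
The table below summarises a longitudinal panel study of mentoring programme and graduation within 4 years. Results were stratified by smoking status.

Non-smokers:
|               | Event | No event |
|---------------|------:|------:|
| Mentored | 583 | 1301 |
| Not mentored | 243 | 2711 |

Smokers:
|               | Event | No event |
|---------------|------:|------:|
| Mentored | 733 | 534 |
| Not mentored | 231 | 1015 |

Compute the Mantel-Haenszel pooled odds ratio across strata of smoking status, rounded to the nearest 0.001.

OR_MH = Σ(aᵢdᵢ/nᵢ) / Σ(bᵢcᵢ/nᵢ), where nᵢ is the stratum total.
Stratum 1 (Non-smokers): n = 4838; a·d/n = 583·2711/4838 = 326.6873; b·c/n = 1301·243/4838 = 65.3458
Stratum 2 (Smokers): n = 2513; a·d/n = 733·1015/2513 = 296.0585; b·c/n = 534·231/2513 = 49.0864
OR_MH = (326.6873 + 296.0585) / (65.3458 + 49.0864) = 622.7458 / 114.4322 = 5.44205

5.442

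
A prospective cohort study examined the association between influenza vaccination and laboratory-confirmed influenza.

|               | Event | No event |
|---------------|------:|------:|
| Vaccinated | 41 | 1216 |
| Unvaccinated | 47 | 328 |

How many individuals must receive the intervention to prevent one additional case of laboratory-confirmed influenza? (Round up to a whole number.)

Risk in treated group = 41/1257 = 0.03262; risk in control = 47/375 = 0.12533.
Absolute risk reduction = 0.12533 − 0.03262 = 0.09272
NNT = 1 / ARR = 1 / 0.09272 = 10.786 → round up → 11

11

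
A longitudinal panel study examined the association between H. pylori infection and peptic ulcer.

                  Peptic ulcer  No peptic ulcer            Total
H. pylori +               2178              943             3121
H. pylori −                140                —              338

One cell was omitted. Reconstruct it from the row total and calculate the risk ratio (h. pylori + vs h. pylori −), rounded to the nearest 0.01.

The missing cell is in the unexposed row: 338 − 140 = 198.
So a = 2178, b = 943, c = 140, d = 198.
RR = [a/(a+b)] / [c/(c+d)] = (2178/3121) / (140/338) = 0.69785/0.41420 = 1.68482

1.68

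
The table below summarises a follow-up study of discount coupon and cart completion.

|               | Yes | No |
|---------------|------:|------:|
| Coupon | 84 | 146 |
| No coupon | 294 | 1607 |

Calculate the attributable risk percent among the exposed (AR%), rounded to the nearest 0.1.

Cells: a = 84, b = 146, c = 294, d = 1607.
Risk in exposed = 84/230 = 0.36522; risk in unexposed = 294/1901 = 0.15466.
RR = 0.36522/0.15466 = 2.36149
AR% = (RR − 1)/RR × 100 = (2.36149 − 1)/2.36149 × 100 = 57.6539%

57.7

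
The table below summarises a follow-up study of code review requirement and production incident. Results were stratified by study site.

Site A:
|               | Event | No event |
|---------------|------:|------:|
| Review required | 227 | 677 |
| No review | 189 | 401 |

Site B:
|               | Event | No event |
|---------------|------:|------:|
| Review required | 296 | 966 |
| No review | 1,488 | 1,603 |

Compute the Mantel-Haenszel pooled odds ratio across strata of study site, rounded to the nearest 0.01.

0.41

OR_MH = Σ(aᵢdᵢ/nᵢ) / Σ(bᵢcᵢ/nᵢ), where nᵢ is the stratum total.
Stratum 1 (Site A): n = 1494; a·d/n = 227·401/1494 = 60.9284; b·c/n = 677·189/1494 = 85.6446
Stratum 2 (Site B): n = 4353; a·d/n = 296·1603/4353 = 109.0025; b·c/n = 966·1488/4353 = 330.2109
OR_MH = (60.9284 + 109.0025) / (85.6446 + 330.2109) = 169.9309 / 415.8555 = 0.40863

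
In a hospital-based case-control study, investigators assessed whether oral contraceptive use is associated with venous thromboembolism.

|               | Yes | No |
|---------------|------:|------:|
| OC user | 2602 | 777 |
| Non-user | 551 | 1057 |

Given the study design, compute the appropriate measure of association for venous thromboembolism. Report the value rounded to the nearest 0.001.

6.424

Cells: a = 2602, b = 777, c = 551, d = 1057.
This is a hospital-based case-control study: participants were sampled on outcome status, so risks in the source population cannot be estimated directly — relative risk is not valid here. The odds ratio is the appropriate measure.
OR = (a·d)/(b·c) = (2602 × 1057) / (777 × 551) = 2750314 / 428127 = 6.42406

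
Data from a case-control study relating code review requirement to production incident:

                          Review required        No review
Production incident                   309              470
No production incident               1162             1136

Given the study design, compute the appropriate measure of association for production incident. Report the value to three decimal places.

0.643

Reading the table with exposure as columns: a = 309 (Review required, case), b = 1162 (Review required, non-case), c = 470 (No review, case), d = 1136.
This is a case-control study: participants were sampled on outcome status, so risks in the source population cannot be estimated directly — relative risk is not valid here. The odds ratio is the appropriate measure.
OR = (a·d)/(b·c) = (309 × 1136) / (1162 × 470) = 351024 / 546140 = 0.64274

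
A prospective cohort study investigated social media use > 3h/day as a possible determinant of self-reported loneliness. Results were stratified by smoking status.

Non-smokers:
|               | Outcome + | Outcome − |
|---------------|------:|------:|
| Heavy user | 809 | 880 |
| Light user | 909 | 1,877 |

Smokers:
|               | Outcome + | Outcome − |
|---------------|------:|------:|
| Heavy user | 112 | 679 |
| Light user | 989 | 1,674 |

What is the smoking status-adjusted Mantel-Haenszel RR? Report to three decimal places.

1.036

RR_MH = Σ(aᵢ·n₀ᵢ/nᵢ) / Σ(cᵢ·n₁ᵢ/nᵢ), with n₁ᵢ = aᵢ+bᵢ (exposed), n₀ᵢ = cᵢ+dᵢ (unexposed), nᵢ = n₁ᵢ+n₀ᵢ.
Stratum 1 (Non-smokers): n₁ = 1689, n₀ = 2786, n = 4475; a·n₀/n = 809·2786/4475 = 503.6590; c·n₁/n = 909·1689/4475 = 343.0840
Stratum 2 (Smokers): n₁ = 791, n₀ = 2663, n = 3454; a·n₀/n = 112·2663/3454 = 86.3509; c·n₁/n = 989·791/3454 = 226.4907
RR_MH = (503.6590 + 86.3509) / (343.0840 + 226.4907) = 590.0099 / 569.5748 = 1.03588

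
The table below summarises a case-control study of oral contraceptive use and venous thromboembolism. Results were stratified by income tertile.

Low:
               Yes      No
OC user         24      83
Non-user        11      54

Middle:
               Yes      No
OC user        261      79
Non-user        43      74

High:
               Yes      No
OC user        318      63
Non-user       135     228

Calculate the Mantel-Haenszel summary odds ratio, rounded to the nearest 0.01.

OR_MH = Σ(aᵢdᵢ/nᵢ) / Σ(bᵢcᵢ/nᵢ), where nᵢ is the stratum total.
Stratum 1 (Low): n = 172; a·d/n = 24·54/172 = 7.5349; b·c/n = 83·11/172 = 5.3081
Stratum 2 (Middle): n = 457; a·d/n = 261·74/457 = 42.2626; b·c/n = 79·43/457 = 7.4333
Stratum 3 (High): n = 744; a·d/n = 318·228/744 = 97.4516; b·c/n = 63·135/744 = 11.4315
OR_MH = (7.5349 + 42.2626 + 97.4516) / (5.3081 + 7.4333 + 11.4315) = 147.2491 / 24.1729 = 6.09151

6.09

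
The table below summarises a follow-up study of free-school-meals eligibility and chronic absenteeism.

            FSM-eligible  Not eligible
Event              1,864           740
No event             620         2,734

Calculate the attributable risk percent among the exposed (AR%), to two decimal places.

71.61

Reading the table with exposure as columns: a = 1864 (FSM-eligible, case), b = 620 (FSM-eligible, non-case), c = 740 (Not eligible, case), d = 2734.
Risk in exposed = 1864/2484 = 0.75040; risk in unexposed = 740/3474 = 0.21301.
RR = 0.75040/0.21301 = 3.52284
AR% = (RR − 1)/RR × 100 = (3.52284 − 1)/3.52284 × 100 = 71.6138%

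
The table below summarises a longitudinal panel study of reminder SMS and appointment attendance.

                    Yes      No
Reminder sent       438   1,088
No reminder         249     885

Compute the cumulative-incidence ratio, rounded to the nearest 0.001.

1.307

Cells: a = 438, b = 1088, c = 249, d = 885.
Risk in exposed = 438/1526 = 0.28702; risk in unexposed = 249/1134 = 0.21958.
RR = 0.28702 / 0.21958 = 1.30717
The risk among the exposed is 1.31 times that among the unexposed.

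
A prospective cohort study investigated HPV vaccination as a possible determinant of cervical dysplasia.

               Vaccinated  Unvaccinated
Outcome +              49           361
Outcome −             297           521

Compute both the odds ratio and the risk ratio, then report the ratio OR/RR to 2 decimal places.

Reading the table with exposure as columns: a = 49 (Vaccinated, case), b = 297 (Vaccinated, non-case), c = 361 (Unvaccinated, case), d = 521.
OR = (49·521)/(297·361) = 25529/107217 = 0.23811
Risk in exposed = 49/346 = 0.14162; risk in unexposed = 361/882 = 0.40930; RR = 0.34600
OR/RR = 0.23811 / 0.34600 = 0.68816
The outcome is not rare, so the OR lies further from 1 than the RR.

0.69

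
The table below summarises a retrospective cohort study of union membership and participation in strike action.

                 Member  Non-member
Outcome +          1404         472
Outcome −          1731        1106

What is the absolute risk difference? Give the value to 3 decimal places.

0.149

Reading the table with exposure as columns: a = 1404 (Member, case), b = 1731 (Member, non-case), c = 472 (Non-member, case), d = 1106.
Risk in exposed = 1404/3135 = 0.447847; risk in unexposed = 472/1578 = 0.299113.
Risk difference = 0.447847 − 0.299113 = 0.148734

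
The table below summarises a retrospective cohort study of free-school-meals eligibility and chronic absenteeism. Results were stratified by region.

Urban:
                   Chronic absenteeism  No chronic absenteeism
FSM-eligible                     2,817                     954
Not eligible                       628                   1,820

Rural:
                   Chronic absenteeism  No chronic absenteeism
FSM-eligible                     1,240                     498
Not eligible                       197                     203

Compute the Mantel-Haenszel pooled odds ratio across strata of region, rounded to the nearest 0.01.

6.62

OR_MH = Σ(aᵢdᵢ/nᵢ) / Σ(bᵢcᵢ/nᵢ), where nᵢ is the stratum total.
Stratum 1 (Urban): n = 6219; a·d/n = 2817·1820/6219 = 824.3994; b·c/n = 954·628/6219 = 96.3357
Stratum 2 (Rural): n = 2138; a·d/n = 1240·203/2138 = 117.7362; b·c/n = 498·197/2138 = 45.8868
OR_MH = (824.3994 + 117.7362) / (96.3357 + 45.8868) = 942.1356 / 142.2226 = 6.62438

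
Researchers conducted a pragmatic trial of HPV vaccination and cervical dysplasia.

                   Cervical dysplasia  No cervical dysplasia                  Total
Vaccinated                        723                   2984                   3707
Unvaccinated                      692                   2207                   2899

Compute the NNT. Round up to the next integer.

23

Risk in treated group = 723/3707 = 0.19504; risk in control = 692/2899 = 0.23870.
Absolute risk reduction = 0.23870 − 0.19504 = 0.04367
NNT = 1 / ARR = 1 / 0.04367 = 22.901 → round up → 23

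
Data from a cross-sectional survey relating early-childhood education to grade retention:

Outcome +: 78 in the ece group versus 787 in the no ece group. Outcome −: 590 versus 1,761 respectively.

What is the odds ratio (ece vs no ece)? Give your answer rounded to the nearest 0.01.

From the description: a = 78, b = 590, c = 787, d = 1761.
OR = (a·d)/(b·c) = (78 × 1761) / (590 × 787) = 137358 / 464330 = 0.29582
Exposure is associated with lower odds of grade retention (OR = 0.30 < 1).

0.30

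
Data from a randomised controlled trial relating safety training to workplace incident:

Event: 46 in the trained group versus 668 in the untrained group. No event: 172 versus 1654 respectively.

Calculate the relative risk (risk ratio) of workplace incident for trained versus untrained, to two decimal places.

0.73

From the description: a = 46, b = 172, c = 668, d = 1654.
Risk in exposed = 46/218 = 0.21101; risk in unexposed = 668/2322 = 0.28768.
RR = 0.21101 / 0.28768 = 0.73348
The risk is 27% lower among the exposed than among the unexposed.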